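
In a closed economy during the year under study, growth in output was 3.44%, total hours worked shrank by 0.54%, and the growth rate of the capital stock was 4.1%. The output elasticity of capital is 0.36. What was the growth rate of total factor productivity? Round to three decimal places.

Labor's share = 1 − 0.36 = 0.64.
The capital stock: 0.36 × 4.1 = 1.476 pp.
Total hours worked: 0.64 × (-0.54) = -0.3456 pp.
TFP growth = 3.44 − 1.1304 = 2.3096%.

2.310%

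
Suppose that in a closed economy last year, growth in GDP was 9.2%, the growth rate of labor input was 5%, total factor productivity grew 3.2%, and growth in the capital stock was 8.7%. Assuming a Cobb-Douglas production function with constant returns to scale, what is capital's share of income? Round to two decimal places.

gY = gA + α·gK + (1−α)·gL, so gY − gA − gL = α(gK − gL).
9.2 − 3.2 − 5 = α × (8.7 − 5).
1 = 3.7 α, so α = 0.2703.

α = 0.27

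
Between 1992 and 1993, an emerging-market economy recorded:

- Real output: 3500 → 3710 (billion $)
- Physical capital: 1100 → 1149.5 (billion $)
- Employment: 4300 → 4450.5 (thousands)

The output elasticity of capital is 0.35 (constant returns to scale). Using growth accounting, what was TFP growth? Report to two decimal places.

2.15%

Real output growth = (3710 − 3500) / 3500 = 6%.
Physical capital growth = (1149.5 − 1100) / 1100 = 4.5%.
Employment growth = (4450.5 − 4300) / 4300 = 3.5%.
Labor's share = 1 − 0.35 = 0.65.
Physical capital: 0.35 × 4.5 = 1.575 pp.
Employment: 0.65 × 3.5 = 2.275 pp.
TFP growth = 6 − 3.85 = 2.15%.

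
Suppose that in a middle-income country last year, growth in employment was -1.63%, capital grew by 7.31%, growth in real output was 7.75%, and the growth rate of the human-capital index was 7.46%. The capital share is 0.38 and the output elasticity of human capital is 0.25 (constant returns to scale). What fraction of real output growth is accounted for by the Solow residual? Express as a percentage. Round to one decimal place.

47.9%

Labor's share = 1 − 0.38 − 0.25 = 0.37.
Capital: 0.38 × 7.31 = 2.7778 pp.
The human-capital index: 0.25 × 7.46 = 1.865 pp.
Employment: 0.37 × (-1.63) = -0.6031 pp.
TFP growth = 7.75 − 4.0397 = 3.7103%.
TFP share of growth = 3.7103 / 7.75 × 100 = 47.875%.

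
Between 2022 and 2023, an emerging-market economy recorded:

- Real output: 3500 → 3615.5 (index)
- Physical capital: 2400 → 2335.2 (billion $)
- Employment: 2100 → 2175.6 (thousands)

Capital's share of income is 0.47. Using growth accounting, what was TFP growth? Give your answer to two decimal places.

Real output growth = (3615.5 − 3500) / 3500 = 3.3%.
Physical capital growth = (2335.2 − 2400) / 2400 = -2.7%.
Employment growth = (2175.6 − 2100) / 2100 = 3.6%.
Labor's share = 1 − 0.47 = 0.53.
Physical capital: 0.47 × (-2.7) = -1.269 pp.
Employment: 0.53 × 3.6 = 1.908 pp.
TFP growth = 3.3 − 0.639 = 2.661%.

2.66%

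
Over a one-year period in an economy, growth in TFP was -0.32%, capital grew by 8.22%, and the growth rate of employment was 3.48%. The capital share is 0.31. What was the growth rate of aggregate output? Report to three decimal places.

Labor's share = 1 − 0.31 = 0.69.
Capital: 0.31 × 8.22 = 2.5482 pp.
Employment: 0.69 × 3.48 = 2.4012 pp.
Output growth = -0.32 + 4.9494 = 4.6294%.

4.629%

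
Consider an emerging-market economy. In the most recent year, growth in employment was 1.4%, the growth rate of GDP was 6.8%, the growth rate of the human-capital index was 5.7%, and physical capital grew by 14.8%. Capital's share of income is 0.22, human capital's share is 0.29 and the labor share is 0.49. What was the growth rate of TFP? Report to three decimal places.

Labor's share = 1 − 0.22 − 0.29 = 0.49.
Physical capital: 0.22 × 14.8 = 3.256 pp.
The human-capital index: 0.29 × 5.7 = 1.653 pp.
Employment: 0.49 × 1.4 = 0.686 pp.
TFP growth = 6.8 − 5.595 = 1.205%.

1.205%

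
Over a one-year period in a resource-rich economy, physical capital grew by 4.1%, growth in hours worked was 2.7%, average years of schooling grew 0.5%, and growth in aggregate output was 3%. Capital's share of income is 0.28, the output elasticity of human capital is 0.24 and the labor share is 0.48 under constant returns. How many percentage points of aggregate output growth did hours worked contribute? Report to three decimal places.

Labor's share = 1 − 0.28 − 0.24 = 0.48.
Contribution = share × growth = 0.48 × 2.7 = 1.296 pp.

1.296 percentage points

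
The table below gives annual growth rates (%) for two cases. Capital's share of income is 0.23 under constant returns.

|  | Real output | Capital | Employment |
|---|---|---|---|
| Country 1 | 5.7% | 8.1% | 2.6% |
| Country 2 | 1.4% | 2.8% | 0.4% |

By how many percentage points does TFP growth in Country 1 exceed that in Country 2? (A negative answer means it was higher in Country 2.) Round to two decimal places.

Labor's share = 1 − 0.23 = 0.77.
Country 1: TFP = 5.7 − 1.863 − 2.002 = 1.835%.
Country 2: TFP = 1.4 − 0.644 − 0.308 = 0.448%.
Difference = 1.835 − (0.448) = 1.387 pp.

1.39 percentage points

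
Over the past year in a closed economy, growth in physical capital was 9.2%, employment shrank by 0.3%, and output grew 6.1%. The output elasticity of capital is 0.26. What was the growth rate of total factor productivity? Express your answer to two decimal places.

3.93%

Labor's share = 1 − 0.26 = 0.74.
Physical capital: 0.26 × 9.2 = 2.392 pp.
Employment: 0.74 × (-0.3) = -0.222 pp.
TFP growth = 6.1 − 2.17 = 3.93%.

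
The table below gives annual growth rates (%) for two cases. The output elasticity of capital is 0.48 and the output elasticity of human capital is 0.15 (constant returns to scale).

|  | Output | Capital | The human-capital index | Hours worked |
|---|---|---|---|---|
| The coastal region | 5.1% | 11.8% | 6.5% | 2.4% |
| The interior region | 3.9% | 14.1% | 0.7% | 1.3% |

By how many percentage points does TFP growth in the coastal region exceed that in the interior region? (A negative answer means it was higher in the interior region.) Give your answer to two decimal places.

Labor's share = 1 − 0.48 − 0.15 = 0.37.
The coastal region: TFP = 5.1 − 5.664 − 0.975 − 0.888 = -2.427%.
The interior region: TFP = 3.9 − 6.768 − 0.105 − 0.481 = -3.454%.
Difference = -2.427 − (-3.454) = 1.027 pp.

1.03 percentage points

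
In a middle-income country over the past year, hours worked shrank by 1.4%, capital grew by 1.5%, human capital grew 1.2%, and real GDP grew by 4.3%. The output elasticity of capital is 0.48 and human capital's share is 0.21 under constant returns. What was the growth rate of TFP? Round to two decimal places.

3.76%

Labor's share = 1 − 0.48 − 0.21 = 0.31.
Capital: 0.48 × 1.5 = 0.72 pp.
Human capital: 0.21 × 1.2 = 0.252 pp.
Hours worked: 0.31 × (-1.4) = -0.434 pp.
TFP growth = 4.3 − 0.538 = 3.762%.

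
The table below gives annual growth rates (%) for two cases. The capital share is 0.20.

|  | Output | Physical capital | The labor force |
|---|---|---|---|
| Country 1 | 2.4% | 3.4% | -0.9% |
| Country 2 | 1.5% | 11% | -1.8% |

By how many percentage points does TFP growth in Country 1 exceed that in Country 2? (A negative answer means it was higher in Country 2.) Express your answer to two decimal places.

1.70 percentage points

Labor's share = 1 − 0.2 = 0.8.
Country 1: TFP = 2.4 − 0.68 + 0.72 = 2.44%.
Country 2: TFP = 1.5 − 2.2 + 1.44 = 0.74%.
Difference = 2.44 − (0.74) = 1.7 pp.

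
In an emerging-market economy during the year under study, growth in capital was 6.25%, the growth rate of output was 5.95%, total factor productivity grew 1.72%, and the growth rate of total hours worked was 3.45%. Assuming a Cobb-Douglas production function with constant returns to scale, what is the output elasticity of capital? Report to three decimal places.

gY = gA + α·gK + (1−α)·gL, so gY − gA − gL = α(gK − gL).
5.95 − 1.72 − 3.45 = α × (6.25 − 3.45).
0.78 = 2.8 α, so α = 0.27857.

The output elasticity of capital is 0.279.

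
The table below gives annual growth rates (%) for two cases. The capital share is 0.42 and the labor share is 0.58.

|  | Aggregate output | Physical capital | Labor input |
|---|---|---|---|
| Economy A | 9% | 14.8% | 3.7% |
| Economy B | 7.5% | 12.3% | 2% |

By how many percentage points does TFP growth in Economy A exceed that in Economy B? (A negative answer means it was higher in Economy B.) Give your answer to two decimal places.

-0.54 percentage points

Labor's share = 1 − 0.42 = 0.58.
Economy A: TFP = 9 − 6.216 − 2.146 = 0.638%.
Economy B: TFP = 7.5 − 5.166 − 1.16 = 1.174%.
Difference = 0.638 − (1.174) = -0.536 pp.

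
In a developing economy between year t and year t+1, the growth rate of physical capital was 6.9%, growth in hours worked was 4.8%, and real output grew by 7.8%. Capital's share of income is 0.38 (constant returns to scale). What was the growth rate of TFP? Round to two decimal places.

2.20%

Labor's share = 1 − 0.38 = 0.62.
Physical capital: 0.38 × 6.9 = 2.622 pp.
Hours worked: 0.62 × 4.8 = 2.976 pp.
TFP growth = 7.8 − 5.598 = 2.202%.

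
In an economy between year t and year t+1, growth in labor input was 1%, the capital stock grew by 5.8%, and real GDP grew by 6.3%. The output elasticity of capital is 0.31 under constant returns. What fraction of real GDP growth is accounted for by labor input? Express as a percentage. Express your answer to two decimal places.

Labor's share = 1 − 0.31 = 0.69.
Labor input contributed 0.69 × 1 = 0.69 pp.
Share of growth = 0.69 / 6.3 × 100 = 10.9524%.

Labor input accounted for 10.95% of growth.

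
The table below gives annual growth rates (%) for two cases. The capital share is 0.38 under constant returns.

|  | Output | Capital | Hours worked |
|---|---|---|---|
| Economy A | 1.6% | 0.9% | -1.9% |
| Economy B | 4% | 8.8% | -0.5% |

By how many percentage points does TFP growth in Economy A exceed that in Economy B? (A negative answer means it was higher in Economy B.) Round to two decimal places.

1.47 percentage points

Labor's share = 1 − 0.38 = 0.62.
Economy A: TFP = 1.6 − 0.342 + 1.178 = 2.436%.
Economy B: TFP = 4 − 3.344 + 0.31 = 0.966%.
Difference = 2.436 − (0.966) = 1.47 pp.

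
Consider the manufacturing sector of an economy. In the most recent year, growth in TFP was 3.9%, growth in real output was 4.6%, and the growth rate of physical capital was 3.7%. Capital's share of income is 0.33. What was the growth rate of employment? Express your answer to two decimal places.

Labor's share = 1 − 0.33 = 0.67.
gY = gA + 0.33×3.7 + 0.67×g.
0.67×g = 4.6 − 3.9 − 1.221 = -0.521.
g = -0.521 / 0.67 = -0.7776%.

-0.78%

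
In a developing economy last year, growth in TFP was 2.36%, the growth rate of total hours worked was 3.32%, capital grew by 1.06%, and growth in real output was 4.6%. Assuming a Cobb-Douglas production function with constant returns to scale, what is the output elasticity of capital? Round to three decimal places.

α = 0.478

gY = gA + α·gK + (1−α)·gL, so gY − gA − gL = α(gK − gL).
4.6 − 2.36 − 3.32 = α × (1.06 − 3.32).
-1.08 = -2.26 α, so α = 0.47788.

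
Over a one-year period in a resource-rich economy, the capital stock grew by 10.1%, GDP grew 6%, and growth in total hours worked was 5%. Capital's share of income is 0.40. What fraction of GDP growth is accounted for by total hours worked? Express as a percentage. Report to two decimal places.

Labor's share = 1 − 0.4 = 0.6.
Total hours worked contributed 0.6 × 5 = 3 pp.
Share of growth = 3 / 6 × 100 = 50%.

Total hours worked accounted for 50.00% of growth.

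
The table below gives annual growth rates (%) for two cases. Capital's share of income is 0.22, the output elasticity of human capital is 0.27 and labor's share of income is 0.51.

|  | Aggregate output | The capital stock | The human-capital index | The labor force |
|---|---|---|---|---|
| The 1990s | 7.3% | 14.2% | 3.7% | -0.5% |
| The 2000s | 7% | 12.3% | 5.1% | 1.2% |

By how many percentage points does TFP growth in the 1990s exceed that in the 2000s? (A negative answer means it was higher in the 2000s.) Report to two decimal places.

1.13 percentage points

Labor's share = 1 − 0.22 − 0.27 = 0.51.
The 1990s: TFP = 7.3 − 3.124 − 0.999 + 0.255 = 3.432%.
The 2000s: TFP = 7 − 2.706 − 1.377 − 0.612 = 2.305%.
Difference = 3.432 − (2.305) = 1.127 pp.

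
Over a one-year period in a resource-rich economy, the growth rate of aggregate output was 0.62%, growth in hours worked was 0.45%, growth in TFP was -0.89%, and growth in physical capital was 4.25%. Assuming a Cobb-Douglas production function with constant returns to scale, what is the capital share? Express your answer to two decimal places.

gY = gA + α·gK + (1−α)·gL, so gY − gA − gL = α(gK − gL).
0.62 + 0.89 − 0.45 = α × (4.25 − 0.45).
1.06 = 3.8 α, so α = 0.2789.

0.28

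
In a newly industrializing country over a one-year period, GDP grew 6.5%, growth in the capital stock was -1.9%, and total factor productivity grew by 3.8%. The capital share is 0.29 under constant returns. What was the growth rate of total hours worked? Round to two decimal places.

4.58%

Labor's share = 1 − 0.29 = 0.71.
gY = gA + 0.29×(-1.9) + 0.71×g.
0.71×g = 6.5 − 3.8 + 0.551 = 3.251.
g = 3.251 / 0.71 = 4.5789%.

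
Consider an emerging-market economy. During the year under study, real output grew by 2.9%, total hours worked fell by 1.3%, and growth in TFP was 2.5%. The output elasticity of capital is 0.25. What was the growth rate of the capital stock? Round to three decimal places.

5.500%

Labor's share = 1 − 0.25 = 0.75.
gY = gA + 0.75×(-1.3) + 0.25×g.
0.25×g = 2.9 − 2.5 + 0.975 = 1.375.
g = 1.375 / 0.25 = 5.5%.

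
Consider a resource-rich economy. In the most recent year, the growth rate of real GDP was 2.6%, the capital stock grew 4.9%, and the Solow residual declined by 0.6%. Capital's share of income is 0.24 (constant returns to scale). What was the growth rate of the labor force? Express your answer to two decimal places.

The labor force growth was 2.66%.

Labor's share = 1 − 0.24 = 0.76.
gY = gA + 0.24×4.9 + 0.76×g.
0.76×g = 2.6 + 0.6 − 1.176 = 2.024.
g = 2.024 / 0.76 = 2.6632%.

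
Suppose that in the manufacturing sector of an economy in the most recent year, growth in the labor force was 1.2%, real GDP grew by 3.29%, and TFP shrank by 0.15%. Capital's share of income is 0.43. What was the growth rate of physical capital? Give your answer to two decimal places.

Labor's share = 1 − 0.43 = 0.57.
gY = gA + 0.57×1.2 + 0.43×g.
0.43×g = 3.29 + 0.15 − 0.684 = 2.756.
g = 2.756 / 0.43 = 6.4093%.

6.41%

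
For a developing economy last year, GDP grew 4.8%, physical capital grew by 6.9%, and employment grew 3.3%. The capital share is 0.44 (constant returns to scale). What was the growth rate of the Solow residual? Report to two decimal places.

Labor's share = 1 − 0.44 = 0.56.
Physical capital: 0.44 × 6.9 = 3.036 pp.
Employment: 0.56 × 3.3 = 1.848 pp.
TFP growth = 4.8 − 4.884 = -0.084%.

-0.08%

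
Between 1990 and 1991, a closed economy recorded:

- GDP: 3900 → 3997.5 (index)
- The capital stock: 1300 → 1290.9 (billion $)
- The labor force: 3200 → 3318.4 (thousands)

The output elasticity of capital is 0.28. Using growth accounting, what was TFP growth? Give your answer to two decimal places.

GDP growth = (3997.5 − 3900) / 3900 = 2.5%.
The capital stock growth = (1290.9 − 1300) / 1300 = -0.7%.
The labor force growth = (3318.4 − 3200) / 3200 = 3.7%.
Labor's share = 1 − 0.28 = 0.72.
The capital stock: 0.28 × (-0.7) = -0.196 pp.
The labor force: 0.72 × 3.7 = 2.664 pp.
TFP growth = 2.5 − 2.468 = 0.032%.

0.03%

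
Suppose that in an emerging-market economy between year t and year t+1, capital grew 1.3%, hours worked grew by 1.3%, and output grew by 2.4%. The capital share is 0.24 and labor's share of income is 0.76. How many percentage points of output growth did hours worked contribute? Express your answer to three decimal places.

Labor's share = 1 − 0.24 = 0.76.
Contribution = share × growth = 0.76 × 1.3 = 0.988 pp.

0.988 percentage points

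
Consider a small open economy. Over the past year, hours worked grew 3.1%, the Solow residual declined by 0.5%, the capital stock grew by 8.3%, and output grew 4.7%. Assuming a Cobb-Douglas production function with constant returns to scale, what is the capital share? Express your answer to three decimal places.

gY = gA + α·gK + (1−α)·gL, so gY − gA − gL = α(gK − gL).
4.7 + 0.5 − 3.1 = α × (8.3 − 3.1).
2.1 = 5.2 α, so α = 0.40385.

0.404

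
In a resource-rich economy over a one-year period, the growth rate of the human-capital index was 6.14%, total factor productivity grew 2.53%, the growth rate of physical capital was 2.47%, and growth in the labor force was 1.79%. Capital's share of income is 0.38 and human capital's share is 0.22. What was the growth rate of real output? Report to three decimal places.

Labor's share = 1 − 0.38 − 0.22 = 0.4.
Physical capital: 0.38 × 2.47 = 0.9386 pp.
The human-capital index: 0.22 × 6.14 = 1.3508 pp.
The labor force: 0.4 × 1.79 = 0.716 pp.
Output growth = 2.53 + 3.0054 = 5.5354%.

5.535%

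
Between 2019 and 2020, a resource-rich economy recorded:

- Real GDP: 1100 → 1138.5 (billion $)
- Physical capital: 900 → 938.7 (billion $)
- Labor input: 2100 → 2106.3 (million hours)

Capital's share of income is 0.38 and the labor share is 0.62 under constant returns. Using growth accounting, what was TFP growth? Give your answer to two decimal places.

Real GDP growth = (1138.5 − 1100) / 1100 = 3.5%.
Physical capital growth = (938.7 − 900) / 900 = 4.3%.
Labor input growth = (2106.3 − 2100) / 2100 = 0.3%.
Labor's share = 1 − 0.38 = 0.62.
Physical capital: 0.38 × 4.3 = 1.634 pp.
Labor input: 0.62 × 0.3 = 0.186 pp.
TFP growth = 3.5 − 1.82 = 1.68%.

TFP grew 1.68%.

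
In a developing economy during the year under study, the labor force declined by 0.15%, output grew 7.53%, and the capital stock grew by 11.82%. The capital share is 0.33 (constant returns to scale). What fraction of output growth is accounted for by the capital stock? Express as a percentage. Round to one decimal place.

The capital stock contributed 0.33 × 11.82 = 3.9006 pp.
Share of growth = 3.9006 / 7.53 × 100 = 51.801%.

The capital stock accounted for 51.8% of growth.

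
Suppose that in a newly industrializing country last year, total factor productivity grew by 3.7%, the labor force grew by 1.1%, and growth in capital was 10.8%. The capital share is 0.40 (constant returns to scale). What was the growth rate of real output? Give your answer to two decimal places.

8.68%

Labor's share = 1 − 0.4 = 0.6.
Capital: 0.4 × 10.8 = 4.32 pp.
The labor force: 0.6 × 1.1 = 0.66 pp.
Output growth = 3.7 + 4.98 = 8.68%.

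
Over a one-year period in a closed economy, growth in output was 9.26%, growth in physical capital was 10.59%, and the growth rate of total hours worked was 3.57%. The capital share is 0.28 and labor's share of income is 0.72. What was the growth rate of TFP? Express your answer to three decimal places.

TFP growth was 3.724%.

Labor's share = 1 − 0.28 = 0.72.
Physical capital: 0.28 × 10.59 = 2.9652 pp.
Total hours worked: 0.72 × 3.57 = 2.5704 pp.
TFP growth = 9.26 − 5.5356 = 3.7244%.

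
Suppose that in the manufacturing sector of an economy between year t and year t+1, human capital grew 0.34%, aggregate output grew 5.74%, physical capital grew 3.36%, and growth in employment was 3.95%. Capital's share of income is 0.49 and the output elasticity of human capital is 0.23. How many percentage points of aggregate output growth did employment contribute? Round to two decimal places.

1.11 percentage points

Labor's share = 1 − 0.49 − 0.23 = 0.28.
Contribution = share × growth = 0.28 × 3.95 = 1.106 pp.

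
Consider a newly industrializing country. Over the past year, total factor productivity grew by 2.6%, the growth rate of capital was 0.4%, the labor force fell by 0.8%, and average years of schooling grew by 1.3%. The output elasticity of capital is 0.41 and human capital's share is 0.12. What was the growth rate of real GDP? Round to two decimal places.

Labor's share = 1 − 0.41 − 0.12 = 0.47.
Capital: 0.41 × 0.4 = 0.164 pp.
Average years of schooling: 0.12 × 1.3 = 0.156 pp.
The labor force: 0.47 × (-0.8) = -0.376 pp.
Output growth = 2.6 + (-0.056) = 2.544%.

Real GDP growth was 2.54%.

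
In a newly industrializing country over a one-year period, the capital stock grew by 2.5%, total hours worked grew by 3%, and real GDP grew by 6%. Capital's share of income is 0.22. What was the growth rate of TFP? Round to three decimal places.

Labor's share = 1 − 0.22 = 0.78.
The capital stock: 0.22 × 2.5 = 0.55 pp.
Total hours worked: 0.78 × 3 = 2.34 pp.
TFP growth = 6 − 2.89 = 3.11%.

TFP grew 3.110%.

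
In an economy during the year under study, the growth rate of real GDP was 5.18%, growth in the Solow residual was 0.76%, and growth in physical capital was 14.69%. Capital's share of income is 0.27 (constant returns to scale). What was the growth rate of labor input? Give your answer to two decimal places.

Labor's share = 1 − 0.27 = 0.73.
gY = gA + 0.27×14.69 + 0.73×g.
0.73×g = 5.18 − 0.76 − 3.9663 = 0.4537.
g = 0.4537 / 0.73 = 0.6215%.

Labor input grew 0.62%.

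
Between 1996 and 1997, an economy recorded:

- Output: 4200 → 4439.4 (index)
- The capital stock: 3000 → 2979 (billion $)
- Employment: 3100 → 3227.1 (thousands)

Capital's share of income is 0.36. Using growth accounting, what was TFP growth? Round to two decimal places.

3.33%

Output growth = (4439.4 − 4200) / 4200 = 5.7%.
The capital stock growth = (2979 − 3000) / 3000 = -0.7%.
Employment growth = (3227.1 − 3100) / 3100 = 4.1%.
Labor's share = 1 − 0.36 = 0.64.
The capital stock: 0.36 × (-0.7) = -0.252 pp.
Employment: 0.64 × 4.1 = 2.624 pp.
TFP growth = 5.7 − 2.372 = 3.328%.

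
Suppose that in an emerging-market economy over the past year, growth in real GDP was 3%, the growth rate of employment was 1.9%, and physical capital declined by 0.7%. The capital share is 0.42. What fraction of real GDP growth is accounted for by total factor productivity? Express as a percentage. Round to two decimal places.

73.07%

Labor's share = 1 − 0.42 = 0.58.
Physical capital: 0.42 × (-0.7) = -0.294 pp.
Employment: 0.58 × 1.9 = 1.102 pp.
TFP growth = 3 − 0.808 = 2.192%.
TFP share of growth = 2.192 / 3 × 100 = 73.0667%.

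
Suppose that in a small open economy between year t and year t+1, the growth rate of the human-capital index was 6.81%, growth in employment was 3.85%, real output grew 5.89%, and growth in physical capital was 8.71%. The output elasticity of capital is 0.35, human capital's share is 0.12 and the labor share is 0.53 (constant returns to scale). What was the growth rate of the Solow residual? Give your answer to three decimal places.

-0.016%

Labor's share = 1 − 0.35 − 0.12 = 0.53.
Physical capital: 0.35 × 8.71 = 3.0485 pp.
The human-capital index: 0.12 × 6.81 = 0.8172 pp.
Employment: 0.53 × 3.85 = 2.0405 pp.
TFP growth = 5.89 − 5.9062 = -0.0162%.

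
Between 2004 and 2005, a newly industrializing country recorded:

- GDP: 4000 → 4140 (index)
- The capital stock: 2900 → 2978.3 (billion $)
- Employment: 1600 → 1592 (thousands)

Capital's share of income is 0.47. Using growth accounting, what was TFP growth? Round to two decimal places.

2.50%

GDP growth = (4140 − 4000) / 4000 = 3.5%.
The capital stock growth = (2978.3 − 2900) / 2900 = 2.7%.
Employment growth = (1592 − 1600) / 1600 = -0.5%.
Labor's share = 1 − 0.47 = 0.53.
The capital stock: 0.47 × 2.7 = 1.269 pp.
Employment: 0.53 × (-0.5) = -0.265 pp.
TFP growth = 3.5 − 1.004 = 2.496%.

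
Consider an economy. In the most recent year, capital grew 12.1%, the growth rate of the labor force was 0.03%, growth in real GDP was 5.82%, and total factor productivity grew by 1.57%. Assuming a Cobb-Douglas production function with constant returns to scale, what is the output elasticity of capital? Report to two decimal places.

gY = gA + α·gK + (1−α)·gL, so gY − gA − gL = α(gK − gL).
5.82 − 1.57 − 0.03 = α × (12.1 − 0.03).
4.22 = 12.07 α, so α = 0.3496.

The output elasticity of capital is 0.35.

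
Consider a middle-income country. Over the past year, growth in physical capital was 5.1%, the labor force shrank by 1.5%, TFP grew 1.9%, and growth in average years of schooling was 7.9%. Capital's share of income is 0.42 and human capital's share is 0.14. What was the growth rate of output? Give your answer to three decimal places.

Output growth was 4.488%.

Labor's share = 1 − 0.42 − 0.14 = 0.44.
Physical capital: 0.42 × 5.1 = 2.142 pp.
Average years of schooling: 0.14 × 7.9 = 1.106 pp.
The labor force: 0.44 × (-1.5) = -0.66 pp.
Output growth = 1.9 + 2.588 = 4.488%.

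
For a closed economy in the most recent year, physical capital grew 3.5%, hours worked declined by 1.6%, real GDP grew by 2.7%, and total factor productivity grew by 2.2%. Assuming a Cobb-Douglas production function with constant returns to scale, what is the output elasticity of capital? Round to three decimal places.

The output elasticity of capital is 0.412.

gY = gA + α·gK + (1−α)·gL, so gY − gA − gL = α(gK − gL).
2.7 − 2.2 + 1.6 = α × (3.5 − (-1.6)).
2.1 = 5.1 α, so α = 0.41176.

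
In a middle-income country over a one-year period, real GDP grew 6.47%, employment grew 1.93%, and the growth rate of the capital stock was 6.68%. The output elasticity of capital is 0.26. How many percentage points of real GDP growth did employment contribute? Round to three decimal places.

Labor's share = 1 − 0.26 = 0.74.
Contribution = share × growth = 0.74 × 1.93 = 1.4282 pp.

1.428 percentage points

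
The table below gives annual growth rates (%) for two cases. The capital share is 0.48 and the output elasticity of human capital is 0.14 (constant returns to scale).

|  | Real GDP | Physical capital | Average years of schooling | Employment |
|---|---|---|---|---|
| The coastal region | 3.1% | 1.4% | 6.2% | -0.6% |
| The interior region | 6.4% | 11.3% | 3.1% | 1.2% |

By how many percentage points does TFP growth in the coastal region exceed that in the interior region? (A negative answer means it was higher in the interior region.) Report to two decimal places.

Labor's share = 1 − 0.48 − 0.14 = 0.38.
The coastal region: TFP = 3.1 − 0.672 − 0.868 + 0.228 = 1.788%.
The interior region: TFP = 6.4 − 5.424 − 0.434 − 0.456 = 0.086%.
Difference = 1.788 − (0.086) = 1.702 pp.

1.70 percentage points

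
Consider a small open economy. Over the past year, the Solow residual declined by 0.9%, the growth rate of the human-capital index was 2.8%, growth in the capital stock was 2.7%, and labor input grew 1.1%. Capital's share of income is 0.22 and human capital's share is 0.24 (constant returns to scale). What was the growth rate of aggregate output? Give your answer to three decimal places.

0.960%

Labor's share = 1 − 0.22 − 0.24 = 0.54.
The capital stock: 0.22 × 2.7 = 0.594 pp.
The human-capital index: 0.24 × 2.8 = 0.672 pp.
Labor input: 0.54 × 1.1 = 0.594 pp.
Output growth = -0.9 + 1.86 = 0.96%.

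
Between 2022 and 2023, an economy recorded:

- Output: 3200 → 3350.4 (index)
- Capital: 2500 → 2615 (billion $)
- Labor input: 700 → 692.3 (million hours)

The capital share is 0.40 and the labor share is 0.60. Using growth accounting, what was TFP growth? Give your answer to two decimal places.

3.52%

Output growth = (3350.4 − 3200) / 3200 = 4.7%.
Capital growth = (2615 − 2500) / 2500 = 4.6%.
Labor input growth = (692.3 − 700) / 700 = -1.1%.
Labor's share = 1 − 0.4 = 0.6.
Capital: 0.4 × 4.6 = 1.84 pp.
Labor input: 0.6 × (-1.1) = -0.66 pp.
TFP growth = 4.7 − 1.18 = 3.52%.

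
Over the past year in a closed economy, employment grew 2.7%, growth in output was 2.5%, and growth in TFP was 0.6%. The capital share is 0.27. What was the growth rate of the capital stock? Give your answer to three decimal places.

-0.263%

Labor's share = 1 − 0.27 = 0.73.
gY = gA + 0.73×2.7 + 0.27×g.
0.27×g = 2.5 − 0.6 − 1.971 = -0.071.
g = -0.071 / 0.27 = -0.26296%.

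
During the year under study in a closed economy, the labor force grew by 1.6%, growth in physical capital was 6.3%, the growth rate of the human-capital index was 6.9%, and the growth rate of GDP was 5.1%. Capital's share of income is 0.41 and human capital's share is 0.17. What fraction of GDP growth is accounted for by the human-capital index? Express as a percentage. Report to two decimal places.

The human-capital index contributed 0.17 × 6.9 = 1.173 pp.
Share of growth = 1.173 / 5.1 × 100 = 23%.

23.00%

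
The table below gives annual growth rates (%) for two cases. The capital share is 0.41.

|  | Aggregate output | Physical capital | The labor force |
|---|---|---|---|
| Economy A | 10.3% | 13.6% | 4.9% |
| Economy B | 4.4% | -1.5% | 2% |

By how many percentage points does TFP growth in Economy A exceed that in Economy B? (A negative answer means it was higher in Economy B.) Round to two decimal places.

-2.00 percentage points

Labor's share = 1 − 0.41 = 0.59.
Economy A: TFP = 10.3 − 5.576 − 2.891 = 1.833%.
Economy B: TFP = 4.4 + 0.615 − 1.18 = 3.835%.
Difference = 1.833 − (3.835) = -2.002 pp.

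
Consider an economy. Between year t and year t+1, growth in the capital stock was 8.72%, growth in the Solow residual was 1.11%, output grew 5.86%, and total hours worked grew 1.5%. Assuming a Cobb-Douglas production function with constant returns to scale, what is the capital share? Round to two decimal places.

The capital share is 0.45.

gY = gA + α·gK + (1−α)·gL, so gY − gA − gL = α(gK − gL).
5.86 − 1.11 − 1.5 = α × (8.72 − 1.5).
3.25 = 7.22 α, so α = 0.4501.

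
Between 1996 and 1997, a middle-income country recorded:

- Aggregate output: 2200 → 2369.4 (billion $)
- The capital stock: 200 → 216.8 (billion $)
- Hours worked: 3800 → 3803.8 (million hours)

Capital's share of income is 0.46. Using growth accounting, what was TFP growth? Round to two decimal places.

3.78%

Aggregate output growth = (2369.4 − 2200) / 2200 = 7.7%.
The capital stock growth = (216.8 − 200) / 200 = 8.4%.
Hours worked growth = (3803.8 − 3800) / 3800 = 0.1%.
Labor's share = 1 − 0.46 = 0.54.
The capital stock: 0.46 × 8.4 = 3.864 pp.
Hours worked: 0.54 × 0.1 = 0.054 pp.
TFP growth = 7.7 − 3.918 = 3.782%.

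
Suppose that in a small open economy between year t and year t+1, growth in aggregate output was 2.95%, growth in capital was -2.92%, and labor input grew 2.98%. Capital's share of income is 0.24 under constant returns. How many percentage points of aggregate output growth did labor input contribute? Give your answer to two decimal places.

2.26 pp

Labor's share = 1 − 0.24 = 0.76.
Contribution = share × growth = 0.76 × 2.98 = 2.2648 pp.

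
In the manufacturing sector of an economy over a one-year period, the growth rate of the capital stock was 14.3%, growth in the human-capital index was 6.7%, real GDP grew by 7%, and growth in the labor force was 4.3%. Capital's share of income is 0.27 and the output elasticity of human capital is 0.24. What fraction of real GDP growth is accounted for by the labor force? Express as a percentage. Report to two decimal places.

30.10%

Labor's share = 1 − 0.27 − 0.24 = 0.49.
The labor force contributed 0.49 × 4.3 = 2.107 pp.
Share of growth = 2.107 / 7 × 100 = 30.1%.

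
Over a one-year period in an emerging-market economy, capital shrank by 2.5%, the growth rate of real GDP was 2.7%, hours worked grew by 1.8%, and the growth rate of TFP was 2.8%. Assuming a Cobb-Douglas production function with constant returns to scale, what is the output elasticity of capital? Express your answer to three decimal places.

gY = gA + α·gK + (1−α)·gL, so gY − gA − gL = α(gK − gL).
2.7 − 2.8 − 1.8 = α × (-2.5 − 1.8).
-1.9 = -4.3 α, so α = 0.44186.

The output elasticity of capital is 0.442.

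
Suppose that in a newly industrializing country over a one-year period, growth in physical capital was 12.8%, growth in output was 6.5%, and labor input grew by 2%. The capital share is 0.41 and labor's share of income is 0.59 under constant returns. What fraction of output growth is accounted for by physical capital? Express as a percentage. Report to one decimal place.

Physical capital contributed 0.41 × 12.8 = 5.248 pp.
Share of growth = 5.248 / 6.5 × 100 = 80.738%.

Physical capital accounted for 80.7% of growth.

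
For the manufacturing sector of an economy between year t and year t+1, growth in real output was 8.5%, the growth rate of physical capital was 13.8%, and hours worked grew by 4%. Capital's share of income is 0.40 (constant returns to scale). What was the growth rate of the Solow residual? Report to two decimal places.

Labor's share = 1 − 0.4 = 0.6.
Physical capital: 0.4 × 13.8 = 5.52 pp.
Hours worked: 0.6 × 4 = 2.4 pp.
TFP growth = 8.5 − 7.92 = 0.58%.

0.58%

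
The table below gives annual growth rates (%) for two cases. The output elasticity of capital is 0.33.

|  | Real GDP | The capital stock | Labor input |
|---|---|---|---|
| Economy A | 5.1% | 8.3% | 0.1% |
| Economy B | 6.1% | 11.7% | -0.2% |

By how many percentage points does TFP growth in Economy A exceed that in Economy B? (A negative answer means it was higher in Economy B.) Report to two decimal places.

-0.08 percentage points

Labor's share = 1 − 0.33 = 0.67.
Economy A: TFP = 5.1 − 2.739 − 0.067 = 2.294%.
Economy B: TFP = 6.1 − 3.861 + 0.134 = 2.373%.
Difference = 2.294 − (2.373) = -0.079 pp.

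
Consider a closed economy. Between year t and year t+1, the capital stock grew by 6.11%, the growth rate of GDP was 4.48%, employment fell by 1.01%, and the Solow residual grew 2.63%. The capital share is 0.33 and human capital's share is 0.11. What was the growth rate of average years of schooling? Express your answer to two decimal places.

3.63%

Labor's share = 1 − 0.33 − 0.11 = 0.56.
gY = gA + 0.33×6.11 + 0.56×(-1.01) + 0.11×g.
0.11×g = 4.48 − 2.63 − 1.4507 = 0.3993.
g = 0.3993 / 0.11 = 3.63%.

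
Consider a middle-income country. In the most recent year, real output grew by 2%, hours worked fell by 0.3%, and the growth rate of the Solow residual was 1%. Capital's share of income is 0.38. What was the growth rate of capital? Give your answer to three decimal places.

Labor's share = 1 − 0.38 = 0.62.
gY = gA + 0.62×(-0.3) + 0.38×g.
0.38×g = 2 − 1 + 0.186 = 1.186.
g = 1.186 / 0.38 = 3.12105%.

3.121%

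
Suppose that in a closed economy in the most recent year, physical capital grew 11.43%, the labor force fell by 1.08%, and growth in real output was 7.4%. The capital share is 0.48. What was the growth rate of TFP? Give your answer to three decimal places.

2.475%

Labor's share = 1 − 0.48 = 0.52.
Physical capital: 0.48 × 11.43 = 5.4864 pp.
The labor force: 0.52 × (-1.08) = -0.5616 pp.
TFP growth = 7.4 − 4.9248 = 2.4752%.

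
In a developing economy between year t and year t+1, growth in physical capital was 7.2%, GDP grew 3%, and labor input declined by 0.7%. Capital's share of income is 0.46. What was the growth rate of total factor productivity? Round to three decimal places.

Total factor productivity growth was 0.066%.

Labor's share = 1 − 0.46 = 0.54.
Physical capital: 0.46 × 7.2 = 3.312 pp.
Labor input: 0.54 × (-0.7) = -0.378 pp.
TFP growth = 3 − 2.934 = 0.066%.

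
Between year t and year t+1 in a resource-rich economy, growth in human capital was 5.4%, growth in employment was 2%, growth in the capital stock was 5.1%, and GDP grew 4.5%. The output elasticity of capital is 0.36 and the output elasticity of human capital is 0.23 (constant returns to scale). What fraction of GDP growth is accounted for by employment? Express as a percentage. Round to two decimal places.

Employment accounted for 18.22% of growth.

Labor's share = 1 − 0.36 − 0.23 = 0.41.
Employment contributed 0.41 × 2 = 0.82 pp.
Share of growth = 0.82 / 4.5 × 100 = 18.2222%.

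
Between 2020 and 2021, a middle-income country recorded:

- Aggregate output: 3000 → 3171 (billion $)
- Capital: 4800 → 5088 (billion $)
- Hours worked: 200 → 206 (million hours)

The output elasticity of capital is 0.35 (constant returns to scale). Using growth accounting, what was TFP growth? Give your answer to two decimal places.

TFP grew 1.65%.

Aggregate output growth = (3171 − 3000) / 3000 = 5.7%.
Capital growth = (5088 − 4800) / 4800 = 6%.
Hours worked growth = (206 − 200) / 200 = 3%.
Labor's share = 1 − 0.35 = 0.65.
Capital: 0.35 × 6 = 2.1 pp.
Hours worked: 0.65 × 3 = 1.95 pp.
TFP growth = 5.7 − 4.05 = 1.65%.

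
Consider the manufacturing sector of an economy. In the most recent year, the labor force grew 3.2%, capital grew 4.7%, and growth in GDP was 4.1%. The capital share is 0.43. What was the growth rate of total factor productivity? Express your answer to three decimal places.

0.255%

Labor's share = 1 − 0.43 = 0.57.
Capital: 0.43 × 4.7 = 2.021 pp.
The labor force: 0.57 × 3.2 = 1.824 pp.
TFP growth = 4.1 − 3.845 = 0.255%.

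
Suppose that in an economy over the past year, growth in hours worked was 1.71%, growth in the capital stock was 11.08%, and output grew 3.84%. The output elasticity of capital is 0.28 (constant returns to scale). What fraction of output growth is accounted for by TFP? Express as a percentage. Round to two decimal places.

Labor's share = 1 − 0.28 = 0.72.
The capital stock: 0.28 × 11.08 = 3.1024 pp.
Hours worked: 0.72 × 1.71 = 1.2312 pp.
TFP growth = 3.84 − 4.3336 = -0.4936%.
TFP share of growth = -0.4936 / 3.84 × 100 = -12.8542%.

-12.85%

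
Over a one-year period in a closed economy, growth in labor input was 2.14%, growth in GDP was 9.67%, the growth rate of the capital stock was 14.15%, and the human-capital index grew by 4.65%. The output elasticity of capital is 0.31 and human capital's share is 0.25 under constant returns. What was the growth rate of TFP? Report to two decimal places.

Labor's share = 1 − 0.31 − 0.25 = 0.44.
The capital stock: 0.31 × 14.15 = 4.3865 pp.
The human-capital index: 0.25 × 4.65 = 1.1625 pp.
Labor input: 0.44 × 2.14 = 0.9416 pp.
TFP growth = 9.67 − 6.4906 = 3.1794%.

3.18%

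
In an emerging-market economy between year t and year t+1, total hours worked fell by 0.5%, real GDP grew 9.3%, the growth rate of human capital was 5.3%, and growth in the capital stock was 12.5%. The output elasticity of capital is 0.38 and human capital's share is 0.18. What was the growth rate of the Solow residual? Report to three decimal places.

3.816%

Labor's share = 1 − 0.38 − 0.18 = 0.44.
The capital stock: 0.38 × 12.5 = 4.75 pp.
Human capital: 0.18 × 5.3 = 0.954 pp.
Total hours worked: 0.44 × (-0.5) = -0.22 pp.
TFP growth = 9.3 − 5.484 = 3.816%.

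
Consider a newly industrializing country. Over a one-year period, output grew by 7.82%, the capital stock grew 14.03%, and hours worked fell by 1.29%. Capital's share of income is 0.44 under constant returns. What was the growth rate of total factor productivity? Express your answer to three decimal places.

2.369%

Labor's share = 1 − 0.44 = 0.56.
The capital stock: 0.44 × 14.03 = 6.1732 pp.
Hours worked: 0.56 × (-1.29) = -0.7224 pp.
TFP growth = 7.82 − 5.4508 = 2.3692%.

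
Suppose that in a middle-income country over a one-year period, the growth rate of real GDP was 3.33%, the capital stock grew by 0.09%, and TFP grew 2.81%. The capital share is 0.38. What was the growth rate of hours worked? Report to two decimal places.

Labor's share = 1 − 0.38 = 0.62.
gY = gA + 0.38×0.09 + 0.62×g.
0.62×g = 3.33 − 2.81 − 0.0342 = 0.4858.
g = 0.4858 / 0.62 = 0.7835%.

0.78%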